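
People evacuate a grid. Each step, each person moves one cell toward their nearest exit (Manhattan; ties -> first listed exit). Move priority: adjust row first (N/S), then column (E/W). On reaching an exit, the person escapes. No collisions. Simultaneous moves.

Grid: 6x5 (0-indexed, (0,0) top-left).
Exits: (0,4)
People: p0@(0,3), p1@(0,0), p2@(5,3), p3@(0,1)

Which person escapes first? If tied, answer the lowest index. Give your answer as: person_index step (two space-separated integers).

Step 1: p0:(0,3)->(0,4)->EXIT | p1:(0,0)->(0,1) | p2:(5,3)->(4,3) | p3:(0,1)->(0,2)
Step 2: p0:escaped | p1:(0,1)->(0,2) | p2:(4,3)->(3,3) | p3:(0,2)->(0,3)
Step 3: p0:escaped | p1:(0,2)->(0,3) | p2:(3,3)->(2,3) | p3:(0,3)->(0,4)->EXIT
Step 4: p0:escaped | p1:(0,3)->(0,4)->EXIT | p2:(2,3)->(1,3) | p3:escaped
Step 5: p0:escaped | p1:escaped | p2:(1,3)->(0,3) | p3:escaped
Step 6: p0:escaped | p1:escaped | p2:(0,3)->(0,4)->EXIT | p3:escaped
Exit steps: [1, 4, 6, 3]
First to escape: p0 at step 1

Answer: 0 1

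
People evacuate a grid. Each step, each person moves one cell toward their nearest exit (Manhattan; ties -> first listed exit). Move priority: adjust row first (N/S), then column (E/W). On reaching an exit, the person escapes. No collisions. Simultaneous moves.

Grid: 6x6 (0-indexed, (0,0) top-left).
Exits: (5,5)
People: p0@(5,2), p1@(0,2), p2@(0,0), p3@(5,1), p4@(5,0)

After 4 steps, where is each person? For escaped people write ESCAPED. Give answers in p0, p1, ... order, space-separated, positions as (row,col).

Step 1: p0:(5,2)->(5,3) | p1:(0,2)->(1,2) | p2:(0,0)->(1,0) | p3:(5,1)->(5,2) | p4:(5,0)->(5,1)
Step 2: p0:(5,3)->(5,4) | p1:(1,2)->(2,2) | p2:(1,0)->(2,0) | p3:(5,2)->(5,3) | p4:(5,1)->(5,2)
Step 3: p0:(5,4)->(5,5)->EXIT | p1:(2,2)->(3,2) | p2:(2,0)->(3,0) | p3:(5,3)->(5,4) | p4:(5,2)->(5,3)
Step 4: p0:escaped | p1:(3,2)->(4,2) | p2:(3,0)->(4,0) | p3:(5,4)->(5,5)->EXIT | p4:(5,3)->(5,4)

ESCAPED (4,2) (4,0) ESCAPED (5,4)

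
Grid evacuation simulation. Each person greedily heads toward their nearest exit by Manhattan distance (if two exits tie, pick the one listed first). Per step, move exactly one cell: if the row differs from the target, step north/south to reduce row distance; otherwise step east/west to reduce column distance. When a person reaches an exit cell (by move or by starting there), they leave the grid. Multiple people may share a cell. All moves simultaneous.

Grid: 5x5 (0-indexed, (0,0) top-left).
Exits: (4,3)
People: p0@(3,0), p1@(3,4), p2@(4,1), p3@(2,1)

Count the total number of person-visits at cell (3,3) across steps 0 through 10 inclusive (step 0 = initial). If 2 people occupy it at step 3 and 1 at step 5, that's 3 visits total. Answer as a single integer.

Answer: 0

Derivation:
Step 0: p0@(3,0) p1@(3,4) p2@(4,1) p3@(2,1) -> at (3,3): 0 [-], cum=0
Step 1: p0@(4,0) p1@(4,4) p2@(4,2) p3@(3,1) -> at (3,3): 0 [-], cum=0
Step 2: p0@(4,1) p1@ESC p2@ESC p3@(4,1) -> at (3,3): 0 [-], cum=0
Step 3: p0@(4,2) p1@ESC p2@ESC p3@(4,2) -> at (3,3): 0 [-], cum=0
Step 4: p0@ESC p1@ESC p2@ESC p3@ESC -> at (3,3): 0 [-], cum=0
Total visits = 0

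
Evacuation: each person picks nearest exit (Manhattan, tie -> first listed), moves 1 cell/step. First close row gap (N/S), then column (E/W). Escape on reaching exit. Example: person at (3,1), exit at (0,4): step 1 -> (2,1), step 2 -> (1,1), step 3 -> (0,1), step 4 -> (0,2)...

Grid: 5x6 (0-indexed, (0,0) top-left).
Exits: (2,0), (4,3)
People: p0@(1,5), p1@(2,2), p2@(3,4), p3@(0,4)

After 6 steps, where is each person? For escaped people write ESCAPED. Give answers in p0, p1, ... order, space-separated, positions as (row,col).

Step 1: p0:(1,5)->(2,5) | p1:(2,2)->(2,1) | p2:(3,4)->(4,4) | p3:(0,4)->(1,4)
Step 2: p0:(2,5)->(3,5) | p1:(2,1)->(2,0)->EXIT | p2:(4,4)->(4,3)->EXIT | p3:(1,4)->(2,4)
Step 3: p0:(3,5)->(4,5) | p1:escaped | p2:escaped | p3:(2,4)->(3,4)
Step 4: p0:(4,5)->(4,4) | p1:escaped | p2:escaped | p3:(3,4)->(4,4)
Step 5: p0:(4,4)->(4,3)->EXIT | p1:escaped | p2:escaped | p3:(4,4)->(4,3)->EXIT

ESCAPED ESCAPED ESCAPED ESCAPED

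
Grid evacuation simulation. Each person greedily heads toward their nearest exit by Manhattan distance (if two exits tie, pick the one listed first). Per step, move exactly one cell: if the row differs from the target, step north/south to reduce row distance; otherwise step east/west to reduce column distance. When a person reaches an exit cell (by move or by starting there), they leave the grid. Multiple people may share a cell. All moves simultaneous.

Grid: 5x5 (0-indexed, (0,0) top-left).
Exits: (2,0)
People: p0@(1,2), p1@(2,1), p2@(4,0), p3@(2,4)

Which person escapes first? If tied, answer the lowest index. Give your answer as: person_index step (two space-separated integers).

Answer: 1 1

Derivation:
Step 1: p0:(1,2)->(2,2) | p1:(2,1)->(2,0)->EXIT | p2:(4,0)->(3,0) | p3:(2,4)->(2,3)
Step 2: p0:(2,2)->(2,1) | p1:escaped | p2:(3,0)->(2,0)->EXIT | p3:(2,3)->(2,2)
Step 3: p0:(2,1)->(2,0)->EXIT | p1:escaped | p2:escaped | p3:(2,2)->(2,1)
Step 4: p0:escaped | p1:escaped | p2:escaped | p3:(2,1)->(2,0)->EXIT
Exit steps: [3, 1, 2, 4]
First to escape: p1 at step 1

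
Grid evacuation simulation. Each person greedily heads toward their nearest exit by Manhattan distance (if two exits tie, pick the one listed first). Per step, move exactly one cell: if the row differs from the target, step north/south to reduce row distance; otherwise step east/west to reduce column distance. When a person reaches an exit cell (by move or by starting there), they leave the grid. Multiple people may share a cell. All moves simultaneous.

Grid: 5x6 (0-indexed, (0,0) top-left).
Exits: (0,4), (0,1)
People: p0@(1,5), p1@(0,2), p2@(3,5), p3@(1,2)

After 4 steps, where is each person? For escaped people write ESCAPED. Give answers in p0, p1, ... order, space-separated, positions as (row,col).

Step 1: p0:(1,5)->(0,5) | p1:(0,2)->(0,1)->EXIT | p2:(3,5)->(2,5) | p3:(1,2)->(0,2)
Step 2: p0:(0,5)->(0,4)->EXIT | p1:escaped | p2:(2,5)->(1,5) | p3:(0,2)->(0,1)->EXIT
Step 3: p0:escaped | p1:escaped | p2:(1,5)->(0,5) | p3:escaped
Step 4: p0:escaped | p1:escaped | p2:(0,5)->(0,4)->EXIT | p3:escaped

ESCAPED ESCAPED ESCAPED ESCAPED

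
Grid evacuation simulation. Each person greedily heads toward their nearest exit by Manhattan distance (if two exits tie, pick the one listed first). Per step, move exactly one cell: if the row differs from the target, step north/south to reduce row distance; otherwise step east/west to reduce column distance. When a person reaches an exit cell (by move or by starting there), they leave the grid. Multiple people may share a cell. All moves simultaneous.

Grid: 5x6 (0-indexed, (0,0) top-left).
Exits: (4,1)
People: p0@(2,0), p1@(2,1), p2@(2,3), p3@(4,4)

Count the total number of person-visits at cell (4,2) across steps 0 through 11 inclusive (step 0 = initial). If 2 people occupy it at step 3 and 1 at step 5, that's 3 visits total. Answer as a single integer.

Answer: 2

Derivation:
Step 0: p0@(2,0) p1@(2,1) p2@(2,3) p3@(4,4) -> at (4,2): 0 [-], cum=0
Step 1: p0@(3,0) p1@(3,1) p2@(3,3) p3@(4,3) -> at (4,2): 0 [-], cum=0
Step 2: p0@(4,0) p1@ESC p2@(4,3) p3@(4,2) -> at (4,2): 1 [p3], cum=1
Step 3: p0@ESC p1@ESC p2@(4,2) p3@ESC -> at (4,2): 1 [p2], cum=2
Step 4: p0@ESC p1@ESC p2@ESC p3@ESC -> at (4,2): 0 [-], cum=2
Total visits = 2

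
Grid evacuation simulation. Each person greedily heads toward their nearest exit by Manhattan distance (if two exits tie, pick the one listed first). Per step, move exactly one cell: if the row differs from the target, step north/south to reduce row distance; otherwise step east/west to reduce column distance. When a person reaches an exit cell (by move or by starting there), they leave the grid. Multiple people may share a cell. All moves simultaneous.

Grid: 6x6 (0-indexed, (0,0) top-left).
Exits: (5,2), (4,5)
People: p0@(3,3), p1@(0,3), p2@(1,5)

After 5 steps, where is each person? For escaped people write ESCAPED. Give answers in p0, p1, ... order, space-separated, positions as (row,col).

Step 1: p0:(3,3)->(4,3) | p1:(0,3)->(1,3) | p2:(1,5)->(2,5)
Step 2: p0:(4,3)->(5,3) | p1:(1,3)->(2,3) | p2:(2,5)->(3,5)
Step 3: p0:(5,3)->(5,2)->EXIT | p1:(2,3)->(3,3) | p2:(3,5)->(4,5)->EXIT
Step 4: p0:escaped | p1:(3,3)->(4,3) | p2:escaped
Step 5: p0:escaped | p1:(4,3)->(5,3) | p2:escaped

ESCAPED (5,3) ESCAPED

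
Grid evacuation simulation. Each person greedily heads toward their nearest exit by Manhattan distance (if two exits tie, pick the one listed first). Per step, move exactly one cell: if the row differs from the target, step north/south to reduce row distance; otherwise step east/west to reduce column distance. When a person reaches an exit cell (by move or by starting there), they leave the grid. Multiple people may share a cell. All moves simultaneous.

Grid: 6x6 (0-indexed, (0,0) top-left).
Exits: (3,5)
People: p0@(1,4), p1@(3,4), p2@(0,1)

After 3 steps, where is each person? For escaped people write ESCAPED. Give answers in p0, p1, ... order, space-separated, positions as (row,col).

Step 1: p0:(1,4)->(2,4) | p1:(3,4)->(3,5)->EXIT | p2:(0,1)->(1,1)
Step 2: p0:(2,4)->(3,4) | p1:escaped | p2:(1,1)->(2,1)
Step 3: p0:(3,4)->(3,5)->EXIT | p1:escaped | p2:(2,1)->(3,1)

ESCAPED ESCAPED (3,1)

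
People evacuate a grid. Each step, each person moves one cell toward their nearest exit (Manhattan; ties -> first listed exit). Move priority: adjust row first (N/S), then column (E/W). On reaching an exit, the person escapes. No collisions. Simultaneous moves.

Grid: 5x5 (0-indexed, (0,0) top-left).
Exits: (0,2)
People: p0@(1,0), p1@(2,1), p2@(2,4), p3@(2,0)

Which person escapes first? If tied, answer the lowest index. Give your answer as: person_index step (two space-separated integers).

Step 1: p0:(1,0)->(0,0) | p1:(2,1)->(1,1) | p2:(2,4)->(1,4) | p3:(2,0)->(1,0)
Step 2: p0:(0,0)->(0,1) | p1:(1,1)->(0,1) | p2:(1,4)->(0,4) | p3:(1,0)->(0,0)
Step 3: p0:(0,1)->(0,2)->EXIT | p1:(0,1)->(0,2)->EXIT | p2:(0,4)->(0,3) | p3:(0,0)->(0,1)
Step 4: p0:escaped | p1:escaped | p2:(0,3)->(0,2)->EXIT | p3:(0,1)->(0,2)->EXIT
Exit steps: [3, 3, 4, 4]
First to escape: p0 at step 3

Answer: 0 3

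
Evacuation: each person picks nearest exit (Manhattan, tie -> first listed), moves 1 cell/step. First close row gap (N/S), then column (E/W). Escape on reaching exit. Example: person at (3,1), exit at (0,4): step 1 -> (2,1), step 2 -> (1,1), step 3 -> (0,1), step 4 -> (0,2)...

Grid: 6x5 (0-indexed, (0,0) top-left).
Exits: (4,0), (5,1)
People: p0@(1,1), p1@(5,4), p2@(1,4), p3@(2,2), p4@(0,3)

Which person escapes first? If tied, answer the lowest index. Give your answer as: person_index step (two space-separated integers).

Step 1: p0:(1,1)->(2,1) | p1:(5,4)->(5,3) | p2:(1,4)->(2,4) | p3:(2,2)->(3,2) | p4:(0,3)->(1,3)
Step 2: p0:(2,1)->(3,1) | p1:(5,3)->(5,2) | p2:(2,4)->(3,4) | p3:(3,2)->(4,2) | p4:(1,3)->(2,3)
Step 3: p0:(3,1)->(4,1) | p1:(5,2)->(5,1)->EXIT | p2:(3,4)->(4,4) | p3:(4,2)->(4,1) | p4:(2,3)->(3,3)
Step 4: p0:(4,1)->(4,0)->EXIT | p1:escaped | p2:(4,4)->(4,3) | p3:(4,1)->(4,0)->EXIT | p4:(3,3)->(4,3)
Step 5: p0:escaped | p1:escaped | p2:(4,3)->(4,2) | p3:escaped | p4:(4,3)->(4,2)
Step 6: p0:escaped | p1:escaped | p2:(4,2)->(4,1) | p3:escaped | p4:(4,2)->(4,1)
Step 7: p0:escaped | p1:escaped | p2:(4,1)->(4,0)->EXIT | p3:escaped | p4:(4,1)->(4,0)->EXIT
Exit steps: [4, 3, 7, 4, 7]
First to escape: p1 at step 3

Answer: 1 3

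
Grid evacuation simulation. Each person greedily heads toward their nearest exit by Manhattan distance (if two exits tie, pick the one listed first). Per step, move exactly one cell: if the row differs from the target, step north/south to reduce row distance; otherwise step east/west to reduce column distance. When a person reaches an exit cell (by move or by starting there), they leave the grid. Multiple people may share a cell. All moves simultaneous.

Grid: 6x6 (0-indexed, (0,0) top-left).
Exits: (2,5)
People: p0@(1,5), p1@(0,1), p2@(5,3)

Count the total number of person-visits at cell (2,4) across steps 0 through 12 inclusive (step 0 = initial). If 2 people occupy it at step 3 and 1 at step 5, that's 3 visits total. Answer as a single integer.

Step 0: p0@(1,5) p1@(0,1) p2@(5,3) -> at (2,4): 0 [-], cum=0
Step 1: p0@ESC p1@(1,1) p2@(4,3) -> at (2,4): 0 [-], cum=0
Step 2: p0@ESC p1@(2,1) p2@(3,3) -> at (2,4): 0 [-], cum=0
Step 3: p0@ESC p1@(2,2) p2@(2,3) -> at (2,4): 0 [-], cum=0
Step 4: p0@ESC p1@(2,3) p2@(2,4) -> at (2,4): 1 [p2], cum=1
Step 5: p0@ESC p1@(2,4) p2@ESC -> at (2,4): 1 [p1], cum=2
Step 6: p0@ESC p1@ESC p2@ESC -> at (2,4): 0 [-], cum=2
Total visits = 2

Answer: 2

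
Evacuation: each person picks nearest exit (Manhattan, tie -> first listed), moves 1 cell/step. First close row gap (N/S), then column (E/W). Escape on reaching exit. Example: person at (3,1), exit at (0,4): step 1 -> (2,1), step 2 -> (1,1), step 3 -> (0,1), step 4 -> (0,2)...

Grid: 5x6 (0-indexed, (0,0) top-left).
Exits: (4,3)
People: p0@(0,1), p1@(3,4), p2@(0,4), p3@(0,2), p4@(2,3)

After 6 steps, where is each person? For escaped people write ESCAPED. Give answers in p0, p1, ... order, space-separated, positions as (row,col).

Step 1: p0:(0,1)->(1,1) | p1:(3,4)->(4,4) | p2:(0,4)->(1,4) | p3:(0,2)->(1,2) | p4:(2,3)->(3,3)
Step 2: p0:(1,1)->(2,1) | p1:(4,4)->(4,3)->EXIT | p2:(1,4)->(2,4) | p3:(1,2)->(2,2) | p4:(3,3)->(4,3)->EXIT
Step 3: p0:(2,1)->(3,1) | p1:escaped | p2:(2,4)->(3,4) | p3:(2,2)->(3,2) | p4:escaped
Step 4: p0:(3,1)->(4,1) | p1:escaped | p2:(3,4)->(4,4) | p3:(3,2)->(4,2) | p4:escaped
Step 5: p0:(4,1)->(4,2) | p1:escaped | p2:(4,4)->(4,3)->EXIT | p3:(4,2)->(4,3)->EXIT | p4:escaped
Step 6: p0:(4,2)->(4,3)->EXIT | p1:escaped | p2:escaped | p3:escaped | p4:escaped

ESCAPED ESCAPED ESCAPED ESCAPED ESCAPED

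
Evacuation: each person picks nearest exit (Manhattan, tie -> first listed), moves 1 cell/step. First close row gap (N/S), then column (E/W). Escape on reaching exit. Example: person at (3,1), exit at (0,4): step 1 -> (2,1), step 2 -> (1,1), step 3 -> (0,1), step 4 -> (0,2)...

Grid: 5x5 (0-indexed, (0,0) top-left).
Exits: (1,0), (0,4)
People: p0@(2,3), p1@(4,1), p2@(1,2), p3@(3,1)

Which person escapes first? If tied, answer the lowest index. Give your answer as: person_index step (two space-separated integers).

Step 1: p0:(2,3)->(1,3) | p1:(4,1)->(3,1) | p2:(1,2)->(1,1) | p3:(3,1)->(2,1)
Step 2: p0:(1,3)->(0,3) | p1:(3,1)->(2,1) | p2:(1,1)->(1,0)->EXIT | p3:(2,1)->(1,1)
Step 3: p0:(0,3)->(0,4)->EXIT | p1:(2,1)->(1,1) | p2:escaped | p3:(1,1)->(1,0)->EXIT
Step 4: p0:escaped | p1:(1,1)->(1,0)->EXIT | p2:escaped | p3:escaped
Exit steps: [3, 4, 2, 3]
First to escape: p2 at step 2

Answer: 2 2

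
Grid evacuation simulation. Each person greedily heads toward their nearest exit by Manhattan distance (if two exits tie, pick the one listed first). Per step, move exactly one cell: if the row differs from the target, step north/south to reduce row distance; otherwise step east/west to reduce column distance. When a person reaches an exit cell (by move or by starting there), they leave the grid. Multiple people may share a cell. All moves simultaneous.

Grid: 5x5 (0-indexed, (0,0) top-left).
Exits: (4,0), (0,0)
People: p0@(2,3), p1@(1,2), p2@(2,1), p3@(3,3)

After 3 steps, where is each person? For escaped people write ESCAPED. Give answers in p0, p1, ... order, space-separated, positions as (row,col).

Step 1: p0:(2,3)->(3,3) | p1:(1,2)->(0,2) | p2:(2,1)->(3,1) | p3:(3,3)->(4,3)
Step 2: p0:(3,3)->(4,3) | p1:(0,2)->(0,1) | p2:(3,1)->(4,1) | p3:(4,3)->(4,2)
Step 3: p0:(4,3)->(4,2) | p1:(0,1)->(0,0)->EXIT | p2:(4,1)->(4,0)->EXIT | p3:(4,2)->(4,1)

(4,2) ESCAPED ESCAPED (4,1)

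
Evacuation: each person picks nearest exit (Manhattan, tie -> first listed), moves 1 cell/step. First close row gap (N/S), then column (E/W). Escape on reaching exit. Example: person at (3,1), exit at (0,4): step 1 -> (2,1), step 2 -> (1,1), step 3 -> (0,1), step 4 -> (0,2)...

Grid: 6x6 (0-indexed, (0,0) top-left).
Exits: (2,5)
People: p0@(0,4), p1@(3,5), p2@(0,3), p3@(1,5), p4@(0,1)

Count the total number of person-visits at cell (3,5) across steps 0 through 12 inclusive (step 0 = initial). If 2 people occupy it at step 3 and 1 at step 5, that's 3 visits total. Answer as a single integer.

Answer: 1

Derivation:
Step 0: p0@(0,4) p1@(3,5) p2@(0,3) p3@(1,5) p4@(0,1) -> at (3,5): 1 [p1], cum=1
Step 1: p0@(1,4) p1@ESC p2@(1,3) p3@ESC p4@(1,1) -> at (3,5): 0 [-], cum=1
Step 2: p0@(2,4) p1@ESC p2@(2,3) p3@ESC p4@(2,1) -> at (3,5): 0 [-], cum=1
Step 3: p0@ESC p1@ESC p2@(2,4) p3@ESC p4@(2,2) -> at (3,5): 0 [-], cum=1
Step 4: p0@ESC p1@ESC p2@ESC p3@ESC p4@(2,3) -> at (3,5): 0 [-], cum=1
Step 5: p0@ESC p1@ESC p2@ESC p3@ESC p4@(2,4) -> at (3,5): 0 [-], cum=1
Step 6: p0@ESC p1@ESC p2@ESC p3@ESC p4@ESC -> at (3,5): 0 [-], cum=1
Total visits = 1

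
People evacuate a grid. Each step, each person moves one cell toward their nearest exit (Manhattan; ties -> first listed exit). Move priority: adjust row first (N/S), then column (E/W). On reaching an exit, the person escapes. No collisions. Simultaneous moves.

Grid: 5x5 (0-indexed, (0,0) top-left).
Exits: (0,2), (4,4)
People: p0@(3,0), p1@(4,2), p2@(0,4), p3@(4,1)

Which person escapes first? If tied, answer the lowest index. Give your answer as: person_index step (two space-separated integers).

Answer: 1 2

Derivation:
Step 1: p0:(3,0)->(2,0) | p1:(4,2)->(4,3) | p2:(0,4)->(0,3) | p3:(4,1)->(4,2)
Step 2: p0:(2,0)->(1,0) | p1:(4,3)->(4,4)->EXIT | p2:(0,3)->(0,2)->EXIT | p3:(4,2)->(4,3)
Step 3: p0:(1,0)->(0,0) | p1:escaped | p2:escaped | p3:(4,3)->(4,4)->EXIT
Step 4: p0:(0,0)->(0,1) | p1:escaped | p2:escaped | p3:escaped
Step 5: p0:(0,1)->(0,2)->EXIT | p1:escaped | p2:escaped | p3:escaped
Exit steps: [5, 2, 2, 3]
First to escape: p1 at step 2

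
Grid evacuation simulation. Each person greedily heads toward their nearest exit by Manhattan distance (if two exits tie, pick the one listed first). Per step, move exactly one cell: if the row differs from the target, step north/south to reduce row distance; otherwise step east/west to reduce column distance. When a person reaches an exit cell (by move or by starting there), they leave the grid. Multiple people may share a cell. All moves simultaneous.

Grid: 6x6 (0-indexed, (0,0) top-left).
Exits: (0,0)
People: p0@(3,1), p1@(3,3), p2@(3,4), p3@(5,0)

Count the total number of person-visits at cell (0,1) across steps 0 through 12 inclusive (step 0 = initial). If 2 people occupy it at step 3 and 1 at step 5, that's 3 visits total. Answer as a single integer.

Answer: 3

Derivation:
Step 0: p0@(3,1) p1@(3,3) p2@(3,4) p3@(5,0) -> at (0,1): 0 [-], cum=0
Step 1: p0@(2,1) p1@(2,3) p2@(2,4) p3@(4,0) -> at (0,1): 0 [-], cum=0
Step 2: p0@(1,1) p1@(1,3) p2@(1,4) p3@(3,0) -> at (0,1): 0 [-], cum=0
Step 3: p0@(0,1) p1@(0,3) p2@(0,4) p3@(2,0) -> at (0,1): 1 [p0], cum=1
Step 4: p0@ESC p1@(0,2) p2@(0,3) p3@(1,0) -> at (0,1): 0 [-], cum=1
Step 5: p0@ESC p1@(0,1) p2@(0,2) p3@ESC -> at (0,1): 1 [p1], cum=2
Step 6: p0@ESC p1@ESC p2@(0,1) p3@ESC -> at (0,1): 1 [p2], cum=3
Step 7: p0@ESC p1@ESC p2@ESC p3@ESC -> at (0,1): 0 [-], cum=3
Total visits = 3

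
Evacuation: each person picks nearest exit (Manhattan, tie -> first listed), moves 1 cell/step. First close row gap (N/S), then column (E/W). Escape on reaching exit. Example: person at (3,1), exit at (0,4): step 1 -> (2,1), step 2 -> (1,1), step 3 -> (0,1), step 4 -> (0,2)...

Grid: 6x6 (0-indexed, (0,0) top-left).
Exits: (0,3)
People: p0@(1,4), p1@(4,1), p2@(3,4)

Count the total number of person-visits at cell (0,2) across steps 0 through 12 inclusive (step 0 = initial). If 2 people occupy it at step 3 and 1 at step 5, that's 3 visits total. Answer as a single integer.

Answer: 1

Derivation:
Step 0: p0@(1,4) p1@(4,1) p2@(3,4) -> at (0,2): 0 [-], cum=0
Step 1: p0@(0,4) p1@(3,1) p2@(2,4) -> at (0,2): 0 [-], cum=0
Step 2: p0@ESC p1@(2,1) p2@(1,4) -> at (0,2): 0 [-], cum=0
Step 3: p0@ESC p1@(1,1) p2@(0,4) -> at (0,2): 0 [-], cum=0
Step 4: p0@ESC p1@(0,1) p2@ESC -> at (0,2): 0 [-], cum=0
Step 5: p0@ESC p1@(0,2) p2@ESC -> at (0,2): 1 [p1], cum=1
Step 6: p0@ESC p1@ESC p2@ESC -> at (0,2): 0 [-], cum=1
Total visits = 1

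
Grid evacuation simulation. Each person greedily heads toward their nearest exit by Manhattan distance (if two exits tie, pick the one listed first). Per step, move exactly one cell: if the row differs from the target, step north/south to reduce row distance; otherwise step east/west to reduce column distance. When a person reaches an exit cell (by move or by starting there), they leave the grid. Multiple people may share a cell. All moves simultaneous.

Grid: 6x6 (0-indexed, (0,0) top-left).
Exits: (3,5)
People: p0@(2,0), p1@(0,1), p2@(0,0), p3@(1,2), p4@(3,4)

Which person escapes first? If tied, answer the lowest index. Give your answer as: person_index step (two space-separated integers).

Answer: 4 1

Derivation:
Step 1: p0:(2,0)->(3,0) | p1:(0,1)->(1,1) | p2:(0,0)->(1,0) | p3:(1,2)->(2,2) | p4:(3,4)->(3,5)->EXIT
Step 2: p0:(3,0)->(3,1) | p1:(1,1)->(2,1) | p2:(1,0)->(2,0) | p3:(2,2)->(3,2) | p4:escaped
Step 3: p0:(3,1)->(3,2) | p1:(2,1)->(3,1) | p2:(2,0)->(3,0) | p3:(3,2)->(3,3) | p4:escaped
Step 4: p0:(3,2)->(3,3) | p1:(3,1)->(3,2) | p2:(3,0)->(3,1) | p3:(3,3)->(3,4) | p4:escaped
Step 5: p0:(3,3)->(3,4) | p1:(3,2)->(3,3) | p2:(3,1)->(3,2) | p3:(3,4)->(3,5)->EXIT | p4:escaped
Step 6: p0:(3,4)->(3,5)->EXIT | p1:(3,3)->(3,4) | p2:(3,2)->(3,3) | p3:escaped | p4:escaped
Step 7: p0:escaped | p1:(3,4)->(3,5)->EXIT | p2:(3,3)->(3,4) | p3:escaped | p4:escaped
Step 8: p0:escaped | p1:escaped | p2:(3,4)->(3,5)->EXIT | p3:escaped | p4:escaped
Exit steps: [6, 7, 8, 5, 1]
First to escape: p4 at step 1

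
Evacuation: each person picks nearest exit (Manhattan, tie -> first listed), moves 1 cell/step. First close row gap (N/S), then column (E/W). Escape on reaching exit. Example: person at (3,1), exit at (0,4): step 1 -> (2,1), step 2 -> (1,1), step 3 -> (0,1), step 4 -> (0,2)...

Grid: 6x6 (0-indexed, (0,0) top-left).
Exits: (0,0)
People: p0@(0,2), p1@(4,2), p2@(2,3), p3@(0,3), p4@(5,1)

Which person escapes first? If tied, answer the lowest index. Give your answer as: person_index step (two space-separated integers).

Answer: 0 2

Derivation:
Step 1: p0:(0,2)->(0,1) | p1:(4,2)->(3,2) | p2:(2,3)->(1,3) | p3:(0,3)->(0,2) | p4:(5,1)->(4,1)
Step 2: p0:(0,1)->(0,0)->EXIT | p1:(3,2)->(2,2) | p2:(1,3)->(0,3) | p3:(0,2)->(0,1) | p4:(4,1)->(3,1)
Step 3: p0:escaped | p1:(2,2)->(1,2) | p2:(0,3)->(0,2) | p3:(0,1)->(0,0)->EXIT | p4:(3,1)->(2,1)
Step 4: p0:escaped | p1:(1,2)->(0,2) | p2:(0,2)->(0,1) | p3:escaped | p4:(2,1)->(1,1)
Step 5: p0:escaped | p1:(0,2)->(0,1) | p2:(0,1)->(0,0)->EXIT | p3:escaped | p4:(1,1)->(0,1)
Step 6: p0:escaped | p1:(0,1)->(0,0)->EXIT | p2:escaped | p3:escaped | p4:(0,1)->(0,0)->EXIT
Exit steps: [2, 6, 5, 3, 6]
First to escape: p0 at step 2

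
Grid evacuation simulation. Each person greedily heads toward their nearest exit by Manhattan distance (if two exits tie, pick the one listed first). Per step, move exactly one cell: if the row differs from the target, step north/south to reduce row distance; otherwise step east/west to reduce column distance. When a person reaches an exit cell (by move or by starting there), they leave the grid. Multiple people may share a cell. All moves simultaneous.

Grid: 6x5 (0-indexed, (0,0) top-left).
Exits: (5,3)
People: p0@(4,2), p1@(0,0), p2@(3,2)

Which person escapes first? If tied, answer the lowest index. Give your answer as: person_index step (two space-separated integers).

Step 1: p0:(4,2)->(5,2) | p1:(0,0)->(1,0) | p2:(3,2)->(4,2)
Step 2: p0:(5,2)->(5,3)->EXIT | p1:(1,0)->(2,0) | p2:(4,2)->(5,2)
Step 3: p0:escaped | p1:(2,0)->(3,0) | p2:(5,2)->(5,3)->EXIT
Step 4: p0:escaped | p1:(3,0)->(4,0) | p2:escaped
Step 5: p0:escaped | p1:(4,0)->(5,0) | p2:escaped
Step 6: p0:escaped | p1:(5,0)->(5,1) | p2:escaped
Step 7: p0:escaped | p1:(5,1)->(5,2) | p2:escaped
Step 8: p0:escaped | p1:(5,2)->(5,3)->EXIT | p2:escaped
Exit steps: [2, 8, 3]
First to escape: p0 at step 2

Answer: 0 2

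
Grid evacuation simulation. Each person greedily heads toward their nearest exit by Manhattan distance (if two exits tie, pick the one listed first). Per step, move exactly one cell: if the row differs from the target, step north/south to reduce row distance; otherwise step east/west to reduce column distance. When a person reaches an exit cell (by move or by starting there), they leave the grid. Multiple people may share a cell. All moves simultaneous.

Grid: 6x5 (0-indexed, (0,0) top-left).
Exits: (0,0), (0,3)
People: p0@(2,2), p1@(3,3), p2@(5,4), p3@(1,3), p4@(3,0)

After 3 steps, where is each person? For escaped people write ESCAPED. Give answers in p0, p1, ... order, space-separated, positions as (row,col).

Step 1: p0:(2,2)->(1,2) | p1:(3,3)->(2,3) | p2:(5,4)->(4,4) | p3:(1,3)->(0,3)->EXIT | p4:(3,0)->(2,0)
Step 2: p0:(1,2)->(0,2) | p1:(2,3)->(1,3) | p2:(4,4)->(3,4) | p3:escaped | p4:(2,0)->(1,0)
Step 3: p0:(0,2)->(0,3)->EXIT | p1:(1,3)->(0,3)->EXIT | p2:(3,4)->(2,4) | p3:escaped | p4:(1,0)->(0,0)->EXIT

ESCAPED ESCAPED (2,4) ESCAPED ESCAPED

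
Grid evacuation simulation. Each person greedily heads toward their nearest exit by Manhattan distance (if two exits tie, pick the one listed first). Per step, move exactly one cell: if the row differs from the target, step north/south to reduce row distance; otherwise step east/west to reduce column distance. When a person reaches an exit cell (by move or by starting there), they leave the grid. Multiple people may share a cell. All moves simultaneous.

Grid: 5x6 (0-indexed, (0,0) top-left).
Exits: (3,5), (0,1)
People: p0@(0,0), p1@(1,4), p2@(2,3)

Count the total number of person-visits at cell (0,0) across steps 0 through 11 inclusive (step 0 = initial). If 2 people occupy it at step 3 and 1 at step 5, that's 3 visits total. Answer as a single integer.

Answer: 1

Derivation:
Step 0: p0@(0,0) p1@(1,4) p2@(2,3) -> at (0,0): 1 [p0], cum=1
Step 1: p0@ESC p1@(2,4) p2@(3,3) -> at (0,0): 0 [-], cum=1
Step 2: p0@ESC p1@(3,4) p2@(3,4) -> at (0,0): 0 [-], cum=1
Step 3: p0@ESC p1@ESC p2@ESC -> at (0,0): 0 [-], cum=1
Total visits = 1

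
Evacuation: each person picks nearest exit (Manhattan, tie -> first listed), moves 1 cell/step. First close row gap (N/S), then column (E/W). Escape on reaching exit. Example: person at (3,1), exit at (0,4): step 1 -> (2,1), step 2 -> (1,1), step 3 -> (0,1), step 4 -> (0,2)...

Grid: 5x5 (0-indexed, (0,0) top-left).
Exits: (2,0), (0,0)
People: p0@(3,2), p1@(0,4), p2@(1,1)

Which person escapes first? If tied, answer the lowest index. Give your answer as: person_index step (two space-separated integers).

Answer: 2 2

Derivation:
Step 1: p0:(3,2)->(2,2) | p1:(0,4)->(0,3) | p2:(1,1)->(2,1)
Step 2: p0:(2,2)->(2,1) | p1:(0,3)->(0,2) | p2:(2,1)->(2,0)->EXIT
Step 3: p0:(2,1)->(2,0)->EXIT | p1:(0,2)->(0,1) | p2:escaped
Step 4: p0:escaped | p1:(0,1)->(0,0)->EXIT | p2:escaped
Exit steps: [3, 4, 2]
First to escape: p2 at step 2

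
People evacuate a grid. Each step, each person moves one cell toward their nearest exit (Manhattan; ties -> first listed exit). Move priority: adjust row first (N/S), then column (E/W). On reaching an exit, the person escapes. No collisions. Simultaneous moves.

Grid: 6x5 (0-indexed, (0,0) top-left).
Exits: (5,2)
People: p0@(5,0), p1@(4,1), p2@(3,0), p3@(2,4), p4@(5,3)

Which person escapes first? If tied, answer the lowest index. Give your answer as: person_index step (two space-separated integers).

Answer: 4 1

Derivation:
Step 1: p0:(5,0)->(5,1) | p1:(4,1)->(5,1) | p2:(3,0)->(4,0) | p3:(2,4)->(3,4) | p4:(5,3)->(5,2)->EXIT
Step 2: p0:(5,1)->(5,2)->EXIT | p1:(5,1)->(5,2)->EXIT | p2:(4,0)->(5,0) | p3:(3,4)->(4,4) | p4:escaped
Step 3: p0:escaped | p1:escaped | p2:(5,0)->(5,1) | p3:(4,4)->(5,4) | p4:escaped
Step 4: p0:escaped | p1:escaped | p2:(5,1)->(5,2)->EXIT | p3:(5,4)->(5,3) | p4:escaped
Step 5: p0:escaped | p1:escaped | p2:escaped | p3:(5,3)->(5,2)->EXIT | p4:escaped
Exit steps: [2, 2, 4, 5, 1]
First to escape: p4 at step 1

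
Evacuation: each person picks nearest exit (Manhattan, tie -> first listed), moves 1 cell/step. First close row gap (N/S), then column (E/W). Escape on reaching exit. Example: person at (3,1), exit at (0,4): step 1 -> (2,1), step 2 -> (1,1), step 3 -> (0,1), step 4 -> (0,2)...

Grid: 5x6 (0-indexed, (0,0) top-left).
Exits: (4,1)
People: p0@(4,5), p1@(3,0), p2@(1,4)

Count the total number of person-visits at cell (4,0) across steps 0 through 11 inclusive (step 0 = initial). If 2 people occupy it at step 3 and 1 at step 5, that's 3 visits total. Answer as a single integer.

Answer: 1

Derivation:
Step 0: p0@(4,5) p1@(3,0) p2@(1,4) -> at (4,0): 0 [-], cum=0
Step 1: p0@(4,4) p1@(4,0) p2@(2,4) -> at (4,0): 1 [p1], cum=1
Step 2: p0@(4,3) p1@ESC p2@(3,4) -> at (4,0): 0 [-], cum=1
Step 3: p0@(4,2) p1@ESC p2@(4,4) -> at (4,0): 0 [-], cum=1
Step 4: p0@ESC p1@ESC p2@(4,3) -> at (4,0): 0 [-], cum=1
Step 5: p0@ESC p1@ESC p2@(4,2) -> at (4,0): 0 [-], cum=1
Step 6: p0@ESC p1@ESC p2@ESC -> at (4,0): 0 [-], cum=1
Total visits = 1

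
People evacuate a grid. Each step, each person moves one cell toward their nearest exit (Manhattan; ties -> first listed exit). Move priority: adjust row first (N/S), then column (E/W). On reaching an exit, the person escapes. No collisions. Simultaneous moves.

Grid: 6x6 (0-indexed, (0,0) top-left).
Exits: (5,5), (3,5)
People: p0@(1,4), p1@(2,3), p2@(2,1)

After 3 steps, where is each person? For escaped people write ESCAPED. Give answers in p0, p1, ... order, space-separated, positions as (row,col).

Step 1: p0:(1,4)->(2,4) | p1:(2,3)->(3,3) | p2:(2,1)->(3,1)
Step 2: p0:(2,4)->(3,4) | p1:(3,3)->(3,4) | p2:(3,1)->(3,2)
Step 3: p0:(3,4)->(3,5)->EXIT | p1:(3,4)->(3,5)->EXIT | p2:(3,2)->(3,3)

ESCAPED ESCAPED (3,3)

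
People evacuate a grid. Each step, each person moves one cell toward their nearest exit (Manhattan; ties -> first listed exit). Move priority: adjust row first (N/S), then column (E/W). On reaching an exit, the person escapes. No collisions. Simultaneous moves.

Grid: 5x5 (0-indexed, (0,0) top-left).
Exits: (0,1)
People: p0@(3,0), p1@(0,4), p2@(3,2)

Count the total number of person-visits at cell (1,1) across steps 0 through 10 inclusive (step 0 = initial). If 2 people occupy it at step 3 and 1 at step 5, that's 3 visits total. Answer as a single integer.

Answer: 0

Derivation:
Step 0: p0@(3,0) p1@(0,4) p2@(3,2) -> at (1,1): 0 [-], cum=0
Step 1: p0@(2,0) p1@(0,3) p2@(2,2) -> at (1,1): 0 [-], cum=0
Step 2: p0@(1,0) p1@(0,2) p2@(1,2) -> at (1,1): 0 [-], cum=0
Step 3: p0@(0,0) p1@ESC p2@(0,2) -> at (1,1): 0 [-], cum=0
Step 4: p0@ESC p1@ESC p2@ESC -> at (1,1): 0 [-], cum=0
Total visits = 0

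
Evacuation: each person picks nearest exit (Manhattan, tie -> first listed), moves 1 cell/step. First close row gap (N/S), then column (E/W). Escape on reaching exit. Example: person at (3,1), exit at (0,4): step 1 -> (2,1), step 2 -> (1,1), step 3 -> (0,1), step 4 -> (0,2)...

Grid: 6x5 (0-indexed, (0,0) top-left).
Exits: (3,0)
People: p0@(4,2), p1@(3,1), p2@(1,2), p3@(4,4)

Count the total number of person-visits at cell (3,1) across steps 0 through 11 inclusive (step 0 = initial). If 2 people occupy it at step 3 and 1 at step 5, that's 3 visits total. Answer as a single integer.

Answer: 4

Derivation:
Step 0: p0@(4,2) p1@(3,1) p2@(1,2) p3@(4,4) -> at (3,1): 1 [p1], cum=1
Step 1: p0@(3,2) p1@ESC p2@(2,2) p3@(3,4) -> at (3,1): 0 [-], cum=1
Step 2: p0@(3,1) p1@ESC p2@(3,2) p3@(3,3) -> at (3,1): 1 [p0], cum=2
Step 3: p0@ESC p1@ESC p2@(3,1) p3@(3,2) -> at (3,1): 1 [p2], cum=3
Step 4: p0@ESC p1@ESC p2@ESC p3@(3,1) -> at (3,1): 1 [p3], cum=4
Step 5: p0@ESC p1@ESC p2@ESC p3@ESC -> at (3,1): 0 [-], cum=4
Total visits = 4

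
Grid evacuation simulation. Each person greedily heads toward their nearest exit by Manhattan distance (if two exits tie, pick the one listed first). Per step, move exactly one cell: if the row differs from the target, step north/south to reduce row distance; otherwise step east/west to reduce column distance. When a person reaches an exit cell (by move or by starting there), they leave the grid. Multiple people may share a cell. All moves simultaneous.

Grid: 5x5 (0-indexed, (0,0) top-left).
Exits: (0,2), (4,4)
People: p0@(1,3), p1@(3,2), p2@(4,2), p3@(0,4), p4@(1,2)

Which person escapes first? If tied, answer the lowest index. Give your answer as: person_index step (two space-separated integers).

Answer: 4 1

Derivation:
Step 1: p0:(1,3)->(0,3) | p1:(3,2)->(2,2) | p2:(4,2)->(4,3) | p3:(0,4)->(0,3) | p4:(1,2)->(0,2)->EXIT
Step 2: p0:(0,3)->(0,2)->EXIT | p1:(2,2)->(1,2) | p2:(4,3)->(4,4)->EXIT | p3:(0,3)->(0,2)->EXIT | p4:escaped
Step 3: p0:escaped | p1:(1,2)->(0,2)->EXIT | p2:escaped | p3:escaped | p4:escaped
Exit steps: [2, 3, 2, 2, 1]
First to escape: p4 at step 1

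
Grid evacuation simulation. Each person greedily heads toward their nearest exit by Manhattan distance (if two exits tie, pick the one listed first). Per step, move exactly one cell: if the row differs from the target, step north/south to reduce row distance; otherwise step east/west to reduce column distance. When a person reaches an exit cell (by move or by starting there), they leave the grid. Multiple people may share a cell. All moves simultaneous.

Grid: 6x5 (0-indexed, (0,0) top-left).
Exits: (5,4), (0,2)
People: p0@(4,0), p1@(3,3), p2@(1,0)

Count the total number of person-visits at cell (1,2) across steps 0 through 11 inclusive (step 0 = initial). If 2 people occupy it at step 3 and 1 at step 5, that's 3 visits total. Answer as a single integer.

Answer: 0

Derivation:
Step 0: p0@(4,0) p1@(3,3) p2@(1,0) -> at (1,2): 0 [-], cum=0
Step 1: p0@(5,0) p1@(4,3) p2@(0,0) -> at (1,2): 0 [-], cum=0
Step 2: p0@(5,1) p1@(5,3) p2@(0,1) -> at (1,2): 0 [-], cum=0
Step 3: p0@(5,2) p1@ESC p2@ESC -> at (1,2): 0 [-], cum=0
Step 4: p0@(5,3) p1@ESC p2@ESC -> at (1,2): 0 [-], cum=0
Step 5: p0@ESC p1@ESC p2@ESC -> at (1,2): 0 [-], cum=0
Total visits = 0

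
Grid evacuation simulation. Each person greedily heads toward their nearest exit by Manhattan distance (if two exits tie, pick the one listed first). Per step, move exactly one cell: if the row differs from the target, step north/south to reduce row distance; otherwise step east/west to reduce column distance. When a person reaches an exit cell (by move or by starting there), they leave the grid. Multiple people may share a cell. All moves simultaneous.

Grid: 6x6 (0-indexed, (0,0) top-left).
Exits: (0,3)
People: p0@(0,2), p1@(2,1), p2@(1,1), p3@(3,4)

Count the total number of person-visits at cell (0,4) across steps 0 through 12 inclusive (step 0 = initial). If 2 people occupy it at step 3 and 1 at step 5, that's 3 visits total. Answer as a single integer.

Answer: 1

Derivation:
Step 0: p0@(0,2) p1@(2,1) p2@(1,1) p3@(3,4) -> at (0,4): 0 [-], cum=0
Step 1: p0@ESC p1@(1,1) p2@(0,1) p3@(2,4) -> at (0,4): 0 [-], cum=0
Step 2: p0@ESC p1@(0,1) p2@(0,2) p3@(1,4) -> at (0,4): 0 [-], cum=0
Step 3: p0@ESC p1@(0,2) p2@ESC p3@(0,4) -> at (0,4): 1 [p3], cum=1
Step 4: p0@ESC p1@ESC p2@ESC p3@ESC -> at (0,4): 0 [-], cum=1
Total visits = 1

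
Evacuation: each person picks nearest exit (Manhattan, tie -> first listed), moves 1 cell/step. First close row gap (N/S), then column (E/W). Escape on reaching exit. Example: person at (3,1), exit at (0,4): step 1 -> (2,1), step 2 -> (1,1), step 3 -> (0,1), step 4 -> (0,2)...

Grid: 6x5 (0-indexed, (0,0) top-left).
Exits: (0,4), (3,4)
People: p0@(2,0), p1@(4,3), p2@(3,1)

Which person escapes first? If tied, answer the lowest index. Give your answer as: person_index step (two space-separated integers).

Answer: 1 2

Derivation:
Step 1: p0:(2,0)->(3,0) | p1:(4,3)->(3,3) | p2:(3,1)->(3,2)
Step 2: p0:(3,0)->(3,1) | p1:(3,3)->(3,4)->EXIT | p2:(3,2)->(3,3)
Step 3: p0:(3,1)->(3,2) | p1:escaped | p2:(3,3)->(3,4)->EXIT
Step 4: p0:(3,2)->(3,3) | p1:escaped | p2:escaped
Step 5: p0:(3,3)->(3,4)->EXIT | p1:escaped | p2:escaped
Exit steps: [5, 2, 3]
First to escape: p1 at step 2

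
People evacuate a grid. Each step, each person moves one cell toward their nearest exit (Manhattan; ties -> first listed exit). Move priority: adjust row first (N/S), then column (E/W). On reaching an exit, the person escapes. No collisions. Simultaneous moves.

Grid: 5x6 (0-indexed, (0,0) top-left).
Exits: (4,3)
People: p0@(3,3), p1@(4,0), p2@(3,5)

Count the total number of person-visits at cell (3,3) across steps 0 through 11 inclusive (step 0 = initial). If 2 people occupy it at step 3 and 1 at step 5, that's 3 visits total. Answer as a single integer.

Answer: 1

Derivation:
Step 0: p0@(3,3) p1@(4,0) p2@(3,5) -> at (3,3): 1 [p0], cum=1
Step 1: p0@ESC p1@(4,1) p2@(4,5) -> at (3,3): 0 [-], cum=1
Step 2: p0@ESC p1@(4,2) p2@(4,4) -> at (3,3): 0 [-], cum=1
Step 3: p0@ESC p1@ESC p2@ESC -> at (3,3): 0 [-], cum=1
Total visits = 1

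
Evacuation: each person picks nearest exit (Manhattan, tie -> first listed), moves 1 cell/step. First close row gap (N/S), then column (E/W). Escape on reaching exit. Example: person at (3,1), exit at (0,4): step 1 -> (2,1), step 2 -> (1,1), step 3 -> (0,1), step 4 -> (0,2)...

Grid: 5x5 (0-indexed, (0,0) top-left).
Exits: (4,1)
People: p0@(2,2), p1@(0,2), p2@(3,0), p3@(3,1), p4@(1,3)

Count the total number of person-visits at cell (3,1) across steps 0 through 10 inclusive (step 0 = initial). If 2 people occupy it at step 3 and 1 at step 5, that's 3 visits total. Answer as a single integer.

Answer: 1

Derivation:
Step 0: p0@(2,2) p1@(0,2) p2@(3,0) p3@(3,1) p4@(1,3) -> at (3,1): 1 [p3], cum=1
Step 1: p0@(3,2) p1@(1,2) p2@(4,0) p3@ESC p4@(2,3) -> at (3,1): 0 [-], cum=1
Step 2: p0@(4,2) p1@(2,2) p2@ESC p3@ESC p4@(3,3) -> at (3,1): 0 [-], cum=1
Step 3: p0@ESC p1@(3,2) p2@ESC p3@ESC p4@(4,3) -> at (3,1): 0 [-], cum=1
Step 4: p0@ESC p1@(4,2) p2@ESC p3@ESC p4@(4,2) -> at (3,1): 0 [-], cum=1
Step 5: p0@ESC p1@ESC p2@ESC p3@ESC p4@ESC -> at (3,1): 0 [-], cum=1
Total visits = 1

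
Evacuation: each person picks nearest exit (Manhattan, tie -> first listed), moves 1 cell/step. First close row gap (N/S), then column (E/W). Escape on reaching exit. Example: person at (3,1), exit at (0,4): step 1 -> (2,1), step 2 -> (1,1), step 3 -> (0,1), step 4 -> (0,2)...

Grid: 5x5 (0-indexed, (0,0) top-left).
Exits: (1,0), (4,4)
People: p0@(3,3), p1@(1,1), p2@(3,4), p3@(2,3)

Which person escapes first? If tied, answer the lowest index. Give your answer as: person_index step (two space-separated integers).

Answer: 1 1

Derivation:
Step 1: p0:(3,3)->(4,3) | p1:(1,1)->(1,0)->EXIT | p2:(3,4)->(4,4)->EXIT | p3:(2,3)->(3,3)
Step 2: p0:(4,3)->(4,4)->EXIT | p1:escaped | p2:escaped | p3:(3,3)->(4,3)
Step 3: p0:escaped | p1:escaped | p2:escaped | p3:(4,3)->(4,4)->EXIT
Exit steps: [2, 1, 1, 3]
First to escape: p1 at step 1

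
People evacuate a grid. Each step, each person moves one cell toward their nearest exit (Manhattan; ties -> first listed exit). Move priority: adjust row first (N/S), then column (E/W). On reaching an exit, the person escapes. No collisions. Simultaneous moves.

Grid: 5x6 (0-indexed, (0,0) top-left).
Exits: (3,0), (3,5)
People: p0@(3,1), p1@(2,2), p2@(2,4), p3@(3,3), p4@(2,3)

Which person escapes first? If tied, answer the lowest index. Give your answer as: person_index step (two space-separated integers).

Answer: 0 1

Derivation:
Step 1: p0:(3,1)->(3,0)->EXIT | p1:(2,2)->(3,2) | p2:(2,4)->(3,4) | p3:(3,3)->(3,4) | p4:(2,3)->(3,3)
Step 2: p0:escaped | p1:(3,2)->(3,1) | p2:(3,4)->(3,5)->EXIT | p3:(3,4)->(3,5)->EXIT | p4:(3,3)->(3,4)
Step 3: p0:escaped | p1:(3,1)->(3,0)->EXIT | p2:escaped | p3:escaped | p4:(3,4)->(3,5)->EXIT
Exit steps: [1, 3, 2, 2, 3]
First to escape: p0 at step 1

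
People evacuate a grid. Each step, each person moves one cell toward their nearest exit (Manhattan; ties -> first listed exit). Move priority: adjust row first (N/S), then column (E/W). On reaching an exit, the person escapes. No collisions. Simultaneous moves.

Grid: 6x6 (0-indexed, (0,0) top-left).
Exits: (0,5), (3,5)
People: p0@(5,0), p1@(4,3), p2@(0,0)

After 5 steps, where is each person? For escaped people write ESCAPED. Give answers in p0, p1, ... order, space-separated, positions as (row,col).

Step 1: p0:(5,0)->(4,0) | p1:(4,3)->(3,3) | p2:(0,0)->(0,1)
Step 2: p0:(4,0)->(3,0) | p1:(3,3)->(3,4) | p2:(0,1)->(0,2)
Step 3: p0:(3,0)->(3,1) | p1:(3,4)->(3,5)->EXIT | p2:(0,2)->(0,3)
Step 4: p0:(3,1)->(3,2) | p1:escaped | p2:(0,3)->(0,4)
Step 5: p0:(3,2)->(3,3) | p1:escaped | p2:(0,4)->(0,5)->EXIT

(3,3) ESCAPED ESCAPED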